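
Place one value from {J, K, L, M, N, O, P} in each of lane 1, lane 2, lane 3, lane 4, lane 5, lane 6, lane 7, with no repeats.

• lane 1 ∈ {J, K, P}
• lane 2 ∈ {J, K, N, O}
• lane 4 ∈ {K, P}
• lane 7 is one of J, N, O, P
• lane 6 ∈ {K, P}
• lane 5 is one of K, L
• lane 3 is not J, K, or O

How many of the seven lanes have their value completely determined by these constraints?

3

The 7 variables draw from only 7 values {J, K, L, M, N, O, P}, so each is used; only lane 3 can be M, hence lane 3 = M.
The 6 still-open variables draw from only 6 values {J, K, L, N, O, P}, so each is used; only lane 5 can be L, hence lane 5 = L.
lane 4 and lane 6 share exactly the 2 values {K, P}; by pigeonhole those values go to them, so strike K, P from lane 1, lane 2, lane 7.
That leaves lane 1 = J. So lane 2, lane 7 can't be J.
Determined: lane 1=J, lane 3=M, lane 5=L. The other lanes each still have more than one consistent value. That makes 3.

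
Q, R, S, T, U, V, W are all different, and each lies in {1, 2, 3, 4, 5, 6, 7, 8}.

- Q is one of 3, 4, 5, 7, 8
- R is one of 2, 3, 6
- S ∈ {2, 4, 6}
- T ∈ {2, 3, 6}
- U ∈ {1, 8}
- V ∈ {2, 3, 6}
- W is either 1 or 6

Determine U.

8

The 3 variables R, T, V are confined to {2, 3, 6}, which locks those values in; drop them from Q, S, W.
S must be 4 (only option left). So Q can't be 4.
W must be 1 (only option left). Eliminate 1 elsewhere: U.
So U = 8.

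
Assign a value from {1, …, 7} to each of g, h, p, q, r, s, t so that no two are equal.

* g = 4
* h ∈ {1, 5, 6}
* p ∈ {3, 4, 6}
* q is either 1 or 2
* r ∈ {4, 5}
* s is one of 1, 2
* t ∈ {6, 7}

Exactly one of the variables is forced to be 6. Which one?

g has just one choice, so g = 4. Eliminate 4 elsewhere: p, r.
r must be 5 (only option left). Remove 5 from h.
The 5 still-open variables together cover exactly {1, 2, 3, 6, 7} — 5 values for 5 variables — and 3 appears only in p's list, so p = 3.
The 4 still-open variables draw from only 4 values {1, 2, 6, 7}, so each is used; only t can be 7, hence t = 7.
The 3 still-open variables together cover exactly {1, 2, 6} — 3 values for 3 variables — and 6 appears only in h's list, so h = 6.

h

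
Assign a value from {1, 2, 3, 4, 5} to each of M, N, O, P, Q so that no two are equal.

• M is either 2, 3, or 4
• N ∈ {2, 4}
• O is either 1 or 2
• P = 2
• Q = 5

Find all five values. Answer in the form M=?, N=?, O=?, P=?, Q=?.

P's domain is down to {2}, so P = 2. Eliminate 2 elsewhere: M, N, O.
That leaves Q = 5.
That leaves N = 4. Eliminate 4 elsewhere: M.
That leaves O = 1.
M has just one choice, so M = 3.

M=3, N=4, O=1, P=2, Q=5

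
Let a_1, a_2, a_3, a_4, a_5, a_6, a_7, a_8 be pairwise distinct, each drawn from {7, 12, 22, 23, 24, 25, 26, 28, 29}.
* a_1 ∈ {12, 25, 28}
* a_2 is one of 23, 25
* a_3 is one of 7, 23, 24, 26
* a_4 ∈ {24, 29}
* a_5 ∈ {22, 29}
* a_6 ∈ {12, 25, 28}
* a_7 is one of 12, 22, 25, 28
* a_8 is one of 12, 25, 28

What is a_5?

a_1, a_6, a_8 share exactly the 3 values {12, 25, 28}; by pigeonhole those values go to them, so strike 12, 25, 28 from a_2, a_7.
a_2 must be 23 (only option left). Strike 23 from a_3.
a_7 has just one choice, so a_7 = 22. Eliminate 22 elsewhere: a_5.
So a_5 = 29.

29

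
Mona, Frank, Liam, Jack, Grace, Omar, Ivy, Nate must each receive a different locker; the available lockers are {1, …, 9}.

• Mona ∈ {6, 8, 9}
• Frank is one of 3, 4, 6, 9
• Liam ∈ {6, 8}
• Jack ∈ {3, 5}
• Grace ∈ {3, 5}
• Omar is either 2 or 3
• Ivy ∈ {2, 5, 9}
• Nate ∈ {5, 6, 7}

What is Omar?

2

The 8 variables draw from only 8 values {2, 3, 4, 5, 6, 7, 8, 9}, so each is used; only Frank can be 4, hence Frank = 4.
Among the 7 still-open variables, 7 fits only Nate (and all 7 values in {2, 3, 5, 6, 7, 8, 9} must be used), so Nate = 7.
The 2 variables Jack and Grace are confined to {3, 5}, which locks those values in; drop them from Omar, Ivy.
So Omar = 2.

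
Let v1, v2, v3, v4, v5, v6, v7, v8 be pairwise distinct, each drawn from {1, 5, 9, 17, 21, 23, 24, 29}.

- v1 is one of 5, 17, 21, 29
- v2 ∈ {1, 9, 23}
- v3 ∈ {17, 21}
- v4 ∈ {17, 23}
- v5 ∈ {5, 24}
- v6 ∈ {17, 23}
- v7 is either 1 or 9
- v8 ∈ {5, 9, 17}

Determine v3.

21

Among the 8 variables, 24 fits only v5 (and all 8 values in {1, 5, 9, 17, 21, 23, 24, 29} must be used), so v5 = 24.
The 7 still-open variables together cover exactly {1, 5, 9, 17, 21, 23, 29} — 7 values for 7 variables — and 29 appears only in v1's list, so v1 = 29.
The 6 still-open variables draw from only 6 values {1, 5, 9, 17, 21, 23}, so each is used; only v8 can be 5, hence v8 = 5.
The 5 still-open variables draw from only 5 values {1, 9, 17, 21, 23}, so each is used; only v3 can be 21, hence v3 = 21.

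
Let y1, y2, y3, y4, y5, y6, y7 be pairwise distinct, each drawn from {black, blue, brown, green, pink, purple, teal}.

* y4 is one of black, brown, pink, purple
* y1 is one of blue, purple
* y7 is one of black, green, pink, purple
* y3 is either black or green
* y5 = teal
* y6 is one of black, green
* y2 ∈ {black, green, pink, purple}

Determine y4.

brown

y5 has just one choice, so y5 = teal.
The 6 still-open variables draw from only 6 values {black, blue, brown, green, pink, purple}, so each is used; only y1 can be blue, hence y1 = blue.
The 5 still-open variables together cover exactly {black, brown, green, pink, purple} — 5 values for 5 variables — and brown appears only in y4's list, so y4 = brown.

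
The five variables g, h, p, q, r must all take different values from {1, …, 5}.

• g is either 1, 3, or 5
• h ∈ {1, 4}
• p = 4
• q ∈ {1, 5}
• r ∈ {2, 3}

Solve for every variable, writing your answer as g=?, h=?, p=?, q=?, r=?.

p's domain is down to {4}, so p = 4. Eliminate 4 elsewhere: h.
h has just one choice, so h = 1. Eliminate 1 elsewhere: g, q.
q has just one choice, so q = 5. Remove 5 from g.
g has just one choice, so g = 3. So r can't be 3.
r's domain is down to {2}, so r = 2.

g=3, h=1, p=4, q=5, r=2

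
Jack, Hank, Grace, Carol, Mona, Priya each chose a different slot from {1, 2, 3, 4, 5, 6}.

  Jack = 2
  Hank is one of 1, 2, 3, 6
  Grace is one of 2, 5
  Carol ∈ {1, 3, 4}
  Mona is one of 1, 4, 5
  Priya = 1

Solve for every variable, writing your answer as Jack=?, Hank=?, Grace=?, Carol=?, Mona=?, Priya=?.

Jack=2, Hank=6, Grace=5, Carol=3, Mona=4, Priya=1

Jack has just one choice, so Jack = 2. Strike 2 from Hank, Grace.
That leaves Grace = 5. So Mona can't be 5.
That leaves Priya = 1. Strike 1 from Hank, Carol, Mona.
Mona's domain is down to {4}, so Mona = 4. Strike 4 from Carol.
Carol must be 3 (only option left). So Hank can't be 3.
Hank has just one choice, so Hank = 6.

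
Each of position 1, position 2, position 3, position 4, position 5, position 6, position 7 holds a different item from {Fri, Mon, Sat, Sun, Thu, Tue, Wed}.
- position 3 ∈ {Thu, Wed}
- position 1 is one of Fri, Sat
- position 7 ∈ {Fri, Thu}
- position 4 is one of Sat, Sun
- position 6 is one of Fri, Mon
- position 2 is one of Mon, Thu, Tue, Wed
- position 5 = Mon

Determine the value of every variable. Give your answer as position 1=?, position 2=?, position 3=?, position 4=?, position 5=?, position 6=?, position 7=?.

position 1=Sat, position 2=Tue, position 3=Wed, position 4=Sun, position 5=Mon, position 6=Fri, position 7=Thu

position 5 has just one choice, so position 5 = Mon. Eliminate Mon elsewhere: position 2, position 6.
position 6 must be Fri (only option left). So position 1, position 7 can't be Fri.
position 7 has just one choice, so position 7 = Thu. Strike Thu from position 2, position 3.
position 1's domain is down to {Sat}, so position 1 = Sat. Remove Sat from position 4.
position 3 has just one choice, so position 3 = Wed. Eliminate Wed elsewhere: position 2.
position 4's domain is down to {Sun}, so position 4 = Sun.
position 2's domain is down to {Tue}, so position 2 = Tue.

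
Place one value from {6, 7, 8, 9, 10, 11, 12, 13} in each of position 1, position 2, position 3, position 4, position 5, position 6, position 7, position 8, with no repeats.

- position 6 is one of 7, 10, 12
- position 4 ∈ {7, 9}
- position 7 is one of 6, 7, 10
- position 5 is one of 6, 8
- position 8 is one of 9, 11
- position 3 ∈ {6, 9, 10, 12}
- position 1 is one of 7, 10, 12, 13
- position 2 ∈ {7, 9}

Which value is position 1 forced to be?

13

The 8 variables together cover exactly {6, 7, 8, 9, 10, 11, 12, 13} — 8 values for 8 variables — and 8 appears only in position 5's list, so position 5 = 8.
Among the 7 still-open variables, 11 fits only position 8 (and all 7 values in {6, 7, 9, 10, 11, 12, 13} must be used), so position 8 = 11.
The 6 still-open variables together cover exactly {6, 7, 9, 10, 12, 13} — 6 values for 6 variables — and 13 appears only in position 1's list, so position 1 = 13.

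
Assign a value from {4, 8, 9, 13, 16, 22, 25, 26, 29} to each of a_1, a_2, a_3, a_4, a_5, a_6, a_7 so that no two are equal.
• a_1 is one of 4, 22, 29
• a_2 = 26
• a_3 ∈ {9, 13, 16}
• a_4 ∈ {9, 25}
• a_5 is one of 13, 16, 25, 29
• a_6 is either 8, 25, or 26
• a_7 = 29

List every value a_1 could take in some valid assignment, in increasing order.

a_2 must be 26 (only option left). Remove 26 from a_6.
a_7's domain is down to {29}, so a_7 = 29. So a_1, a_5 can't be 29.
No further eliminations apply; a_1 can still be any of 4, 22.

4, 22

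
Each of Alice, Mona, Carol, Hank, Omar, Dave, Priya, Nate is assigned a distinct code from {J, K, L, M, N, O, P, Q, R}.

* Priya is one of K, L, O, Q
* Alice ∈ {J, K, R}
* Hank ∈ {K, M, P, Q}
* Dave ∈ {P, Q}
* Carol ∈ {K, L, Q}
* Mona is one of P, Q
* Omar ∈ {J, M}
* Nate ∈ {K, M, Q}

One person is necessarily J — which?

The 8 variables draw from only 8 values {J, K, L, M, O, P, Q, R}, so each is used; only Priya can be O, hence Priya = O.
Among the 7 still-open variables, L fits only Carol (and all 7 values in {J, K, L, M, P, Q, R} must be used), so Carol = L.
The 6 still-open variables draw from only 6 values {J, K, M, P, Q, R}, so each is used; only Alice can be R, hence Alice = R.
The 5 still-open variables together cover exactly {J, K, M, P, Q} — 5 values for 5 variables — and J appears only in Omar's list, so Omar = J.

Omar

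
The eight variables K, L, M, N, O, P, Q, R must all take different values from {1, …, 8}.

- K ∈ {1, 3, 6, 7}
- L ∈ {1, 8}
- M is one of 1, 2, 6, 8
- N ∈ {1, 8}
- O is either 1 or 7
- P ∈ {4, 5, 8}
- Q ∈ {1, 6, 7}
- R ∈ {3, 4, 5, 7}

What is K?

Among the 8 variables, 2 fits only M (and all 8 values in {1, 2, 3, 4, 5, 6, 7, 8} must be used), so M = 2.
L and N between them cover only {1, 8} — a naked pair. Remove those values from K, O, P, Q.
O has just one choice, so O = 7. Eliminate 7 elsewhere: K, Q, R.
Q must be 6 (only option left). Strike 6 from K.
So K = 3.

3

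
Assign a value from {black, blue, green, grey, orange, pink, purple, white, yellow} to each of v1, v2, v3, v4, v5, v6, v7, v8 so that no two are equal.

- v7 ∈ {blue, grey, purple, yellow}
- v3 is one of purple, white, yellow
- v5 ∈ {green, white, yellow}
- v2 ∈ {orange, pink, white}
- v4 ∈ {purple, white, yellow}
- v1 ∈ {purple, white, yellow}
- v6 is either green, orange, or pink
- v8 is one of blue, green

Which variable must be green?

v5

The 8 variables together cover exactly {blue, green, grey, orange, pink, purple, white, yellow} — 8 values for 8 variables — and grey appears only in v7's list, so v7 = grey.
The 7 still-open variables draw from only 7 values {blue, green, orange, pink, purple, white, yellow}, so each is used; only v8 can be blue, hence v8 = blue.
v1, v3, v4 between them cover only {purple, white, yellow} — a naked triple. Remove those values from v2, v5.
So green goes to v5.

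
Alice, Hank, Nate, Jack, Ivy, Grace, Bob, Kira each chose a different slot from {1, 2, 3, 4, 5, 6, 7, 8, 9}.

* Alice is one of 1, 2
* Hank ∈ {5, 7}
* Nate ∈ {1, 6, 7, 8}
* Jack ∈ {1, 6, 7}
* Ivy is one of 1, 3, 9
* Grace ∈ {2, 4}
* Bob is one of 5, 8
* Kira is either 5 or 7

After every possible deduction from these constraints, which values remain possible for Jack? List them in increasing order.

Hank and Kira share exactly the 2 values {5, 7}; by pigeonhole those values go to them, so strike 5, 7 from Nate, Jack, Bob.
Bob must be 8 (only option left). So Nate can't be 8.
The 2 variables Nate and Jack are confined to {1, 6}, which locks those values in; drop them from Alice, Ivy.
Alice has just one choice, so Alice = 2. So Grace can't be 2.
Grace has just one choice, so Grace = 4.
No further eliminations apply; Jack can still be any of 1, 6.

1, 6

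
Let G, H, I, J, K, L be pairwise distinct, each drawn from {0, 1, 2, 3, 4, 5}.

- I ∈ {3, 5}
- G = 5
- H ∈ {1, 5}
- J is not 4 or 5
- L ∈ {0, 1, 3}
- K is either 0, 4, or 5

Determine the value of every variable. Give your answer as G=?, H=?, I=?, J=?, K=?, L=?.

G's domain is down to {5}, so G = 5. So H, I, K can't be 5.
H must be 1 (only option left). Remove 1 from J, L.
I's domain is down to {3}, so I = 3. Remove 3 from J, L.
L's domain is down to {0}, so L = 0. Eliminate 0 elsewhere: J, K.
J's domain is down to {2}, so J = 2.
K's domain is down to {4}, so K = 4.

G=5, H=1, I=3, J=2, K=4, L=0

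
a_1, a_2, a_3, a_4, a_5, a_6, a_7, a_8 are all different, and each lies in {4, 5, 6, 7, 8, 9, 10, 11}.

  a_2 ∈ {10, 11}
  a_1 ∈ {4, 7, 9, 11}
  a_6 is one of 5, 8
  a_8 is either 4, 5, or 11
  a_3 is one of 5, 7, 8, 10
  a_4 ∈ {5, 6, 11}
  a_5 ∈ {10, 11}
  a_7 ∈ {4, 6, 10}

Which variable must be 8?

a_6

The 8 variables together cover exactly {4, 5, 6, 7, 8, 9, 10, 11} — 8 values for 8 variables — and 9 appears only in a_1's list, so a_1 = 9.
Among the 7 still-open variables, 7 fits only a_3 (and all 7 values in {4, 5, 6, 7, 8, 10, 11} must be used), so a_3 = 7.
The 6 still-open variables together cover exactly {4, 5, 6, 8, 10, 11} — 6 values for 6 variables — and 8 appears only in a_6's list, so a_6 = 8.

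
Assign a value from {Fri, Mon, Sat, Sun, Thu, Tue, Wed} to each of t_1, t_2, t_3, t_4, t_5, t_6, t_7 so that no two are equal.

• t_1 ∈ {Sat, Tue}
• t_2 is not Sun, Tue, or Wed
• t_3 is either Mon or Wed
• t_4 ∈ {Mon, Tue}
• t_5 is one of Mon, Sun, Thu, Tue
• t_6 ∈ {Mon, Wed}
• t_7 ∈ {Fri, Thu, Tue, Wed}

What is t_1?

The 7 variables together cover exactly {Fri, Mon, Sat, Sun, Thu, Tue, Wed} — 7 values for 7 variables — and Sun appears only in t_5's list, so t_5 = Sun.
t_3 and t_6 between them cover only {Mon, Wed} — a naked pair. Remove those values from t_2, t_4, t_7.
That leaves t_4 = Tue. So t_1, t_7 can't be Tue.
So t_1 = Sat.

Sat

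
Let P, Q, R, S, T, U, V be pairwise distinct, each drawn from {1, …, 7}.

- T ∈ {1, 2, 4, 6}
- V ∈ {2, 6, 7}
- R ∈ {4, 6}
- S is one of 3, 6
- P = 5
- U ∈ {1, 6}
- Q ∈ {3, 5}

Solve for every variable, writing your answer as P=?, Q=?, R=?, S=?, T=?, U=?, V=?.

P has just one choice, so P = 5. Eliminate 5 elsewhere: Q.
Q's domain is down to {3}, so Q = 3. Strike 3 from S.
That leaves S = 6. Strike 6 from R, T, U, V.
U's domain is down to {1}, so U = 1. Eliminate 1 elsewhere: T.
R must be 4 (only option left). Strike 4 from T.
T's domain is down to {2}, so T = 2. Remove 2 from V.
That leaves V = 7.

P=5, Q=3, R=4, S=6, T=2, U=1, V=7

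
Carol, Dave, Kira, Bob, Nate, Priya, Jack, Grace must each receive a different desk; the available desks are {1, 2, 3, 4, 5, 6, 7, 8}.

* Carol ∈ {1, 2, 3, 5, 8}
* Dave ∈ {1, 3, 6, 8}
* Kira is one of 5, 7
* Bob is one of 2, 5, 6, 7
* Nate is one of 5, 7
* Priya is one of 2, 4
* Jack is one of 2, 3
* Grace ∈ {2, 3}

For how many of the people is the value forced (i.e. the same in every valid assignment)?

2

The 8 variables draw from only 8 values {1, 2, 3, 4, 5, 6, 7, 8}, so each is used; only Priya can be 4, hence Priya = 4.
Kira and Nate share exactly the 2 values {5, 7}; by pigeonhole those values go to them, so strike 5, 7 from Carol, Bob.
The 2 variables Jack and Grace are confined to {2, 3}, which locks those values in; drop them from Carol, Dave, Bob.
That leaves Bob = 6. So Dave can't be 6.
Determined: Bob=6, Priya=4. The other people each still have more than one consistent value. That makes 2.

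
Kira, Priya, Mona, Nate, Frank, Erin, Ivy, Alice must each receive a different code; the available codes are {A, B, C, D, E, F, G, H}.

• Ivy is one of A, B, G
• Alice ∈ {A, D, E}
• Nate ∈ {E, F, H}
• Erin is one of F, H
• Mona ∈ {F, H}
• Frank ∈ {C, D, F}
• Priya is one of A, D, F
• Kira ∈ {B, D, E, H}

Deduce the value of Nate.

E

The 8 variables draw from only 8 values {A, B, C, D, E, F, G, H}, so each is used; only Frank can be C, hence Frank = C.
The 7 still-open variables together cover exactly {A, B, D, E, F, G, H} — 7 values for 7 variables — and G appears only in Ivy's list, so Ivy = G.
The 6 still-open variables together cover exactly {A, B, D, E, F, H} — 6 values for 6 variables — and B appears only in Kira's list, so Kira = B.
Mona and Erin between them cover only {F, H} — a naked pair. Remove those values from Priya, Nate.
So Nate = E.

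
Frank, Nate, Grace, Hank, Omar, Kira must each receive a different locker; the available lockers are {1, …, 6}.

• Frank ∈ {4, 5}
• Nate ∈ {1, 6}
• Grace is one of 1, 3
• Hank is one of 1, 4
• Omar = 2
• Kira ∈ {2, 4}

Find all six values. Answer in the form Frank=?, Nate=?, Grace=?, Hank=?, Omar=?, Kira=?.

Omar's domain is down to {2}, so Omar = 2. Eliminate 2 elsewhere: Kira.
Kira's domain is down to {4}, so Kira = 4. Strike 4 from Frank, Hank.
Frank must be 5 (only option left).
That leaves Hank = 1. So Nate, Grace can't be 1.
Nate must be 6 (only option left).
Grace has just one choice, so Grace = 3.

Frank=5, Nate=6, Grace=3, Hank=1, Omar=2, Kira=4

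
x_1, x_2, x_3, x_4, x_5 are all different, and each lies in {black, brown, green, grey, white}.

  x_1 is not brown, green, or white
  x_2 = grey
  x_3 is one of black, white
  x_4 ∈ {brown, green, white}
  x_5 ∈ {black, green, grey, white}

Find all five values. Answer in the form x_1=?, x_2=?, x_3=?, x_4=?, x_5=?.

x_1=black, x_2=grey, x_3=white, x_4=brown, x_5=green

x_2's domain is down to {grey}, so x_2 = grey. Eliminate grey elsewhere: x_1, x_5.
x_1's domain is down to {black}, so x_1 = black. Eliminate black elsewhere: x_3, x_5.
x_3 has just one choice, so x_3 = white. So x_4, x_5 can't be white.
That leaves x_5 = green. So x_4 can't be green.
x_4 has just one choice, so x_4 = brown.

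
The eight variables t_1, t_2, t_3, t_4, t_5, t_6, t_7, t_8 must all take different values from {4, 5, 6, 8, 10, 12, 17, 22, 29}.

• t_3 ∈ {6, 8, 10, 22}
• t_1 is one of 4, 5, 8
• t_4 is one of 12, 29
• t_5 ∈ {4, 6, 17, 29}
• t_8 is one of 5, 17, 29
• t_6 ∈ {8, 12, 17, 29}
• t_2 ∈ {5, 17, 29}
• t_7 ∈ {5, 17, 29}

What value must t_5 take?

6

t_2, t_7, t_8 between them cover only {5, 17, 29} — a naked triple. Remove those values from t_1, t_4, t_5, t_6.
That leaves t_4 = 12. So t_6 can't be 12.
That leaves t_6 = 8. Remove 8 from t_1, t_3.
t_1's domain is down to {4}, so t_1 = 4. Eliminate 4 elsewhere: t_5.
So t_5 = 6.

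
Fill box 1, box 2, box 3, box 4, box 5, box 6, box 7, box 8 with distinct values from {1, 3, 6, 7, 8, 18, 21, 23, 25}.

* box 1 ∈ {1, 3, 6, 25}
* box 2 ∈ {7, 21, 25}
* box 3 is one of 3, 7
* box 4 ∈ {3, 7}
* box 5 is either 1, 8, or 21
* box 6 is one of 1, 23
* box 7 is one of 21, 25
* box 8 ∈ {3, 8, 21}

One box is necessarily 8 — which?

box 8

Among the 8 variables, 6 fits only box 1 (and all 8 values in {1, 3, 6, 7, 8, 21, 23, 25} must be used), so box 1 = 6.
The 7 still-open variables draw from only 7 values {1, 3, 7, 8, 21, 23, 25}, so each is used; only box 6 can be 23, hence box 6 = 23.
Among the 6 still-open variables, 1 fits only box 5 (and all 6 values in {1, 3, 7, 8, 21, 25} must be used), so box 5 = 1.
The 5 still-open variables draw from only 5 values {3, 7, 8, 21, 25}, so each is used; only box 8 can be 8, hence box 8 = 8.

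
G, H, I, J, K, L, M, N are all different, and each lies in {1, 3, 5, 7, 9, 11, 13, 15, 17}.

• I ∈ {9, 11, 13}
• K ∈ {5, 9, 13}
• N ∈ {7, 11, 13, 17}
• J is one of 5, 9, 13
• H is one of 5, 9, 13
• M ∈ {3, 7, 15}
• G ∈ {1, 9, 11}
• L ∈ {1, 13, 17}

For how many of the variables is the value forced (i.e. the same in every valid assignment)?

H, J, K between them cover only {5, 9, 13} — a naked triple. Remove those values from G, I, L, N.
I's domain is down to {11}, so I = 11. Eliminate 11 elsewhere: G, N.
G has just one choice, so G = 1. So L can't be 1.
That leaves L = 17. Eliminate 17 elsewhere: N.
N has just one choice, so N = 7. So M can't be 7.
Determined: G=1, I=11, L=17, N=7. The other variables each still have more than one consistent value. That makes 4.

4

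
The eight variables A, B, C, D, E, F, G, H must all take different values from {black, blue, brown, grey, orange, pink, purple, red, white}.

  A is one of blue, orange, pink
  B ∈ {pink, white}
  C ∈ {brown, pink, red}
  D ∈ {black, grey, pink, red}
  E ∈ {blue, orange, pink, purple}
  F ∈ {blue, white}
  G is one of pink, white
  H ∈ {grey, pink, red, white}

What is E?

purple

The 2 variables B and G are confined to {pink, white}, which locks those values in; drop them from A, C, D, E, F, H.
F's domain is down to {blue}, so F = blue. Eliminate blue elsewhere: A, E.
That leaves A = orange. So E can't be orange.
So E = purple.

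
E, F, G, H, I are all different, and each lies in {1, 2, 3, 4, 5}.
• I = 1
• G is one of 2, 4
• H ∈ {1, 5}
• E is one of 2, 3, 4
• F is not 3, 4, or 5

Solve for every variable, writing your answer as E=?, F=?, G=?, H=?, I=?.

E=3, F=2, G=4, H=5, I=1

I must be 1 (only option left). Strike 1 from F, H.
F's domain is down to {2}, so F = 2. Remove 2 from E, G.
G must be 4 (only option left). Strike 4 from E.
H has just one choice, so H = 5.
E's domain is down to {3}, so E = 3.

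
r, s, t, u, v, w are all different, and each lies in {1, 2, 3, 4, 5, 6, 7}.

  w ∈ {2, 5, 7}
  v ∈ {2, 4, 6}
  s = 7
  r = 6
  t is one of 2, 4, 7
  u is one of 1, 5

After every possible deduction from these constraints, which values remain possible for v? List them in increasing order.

r must be 6 (only option left). So v can't be 6.
That leaves s = 7. Remove 7 from t, w.
The 4 still-open variables together cover exactly {1, 2, 4, 5} — 4 values for 4 variables — and 1 appears only in u's list, so u = 1.
The 3 still-open variables draw from only 3 values {2, 4, 5}, so each is used; only w can be 5, hence w = 5.
No further eliminations apply; v can still be any of 2, 4.

2, 4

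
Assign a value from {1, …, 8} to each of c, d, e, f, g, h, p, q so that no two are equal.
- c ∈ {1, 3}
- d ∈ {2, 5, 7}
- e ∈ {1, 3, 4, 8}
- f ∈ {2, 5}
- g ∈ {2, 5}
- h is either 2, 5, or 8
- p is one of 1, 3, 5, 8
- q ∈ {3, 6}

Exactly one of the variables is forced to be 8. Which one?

h

The 8 variables together cover exactly {1, 2, 3, 4, 5, 6, 7, 8} — 8 values for 8 variables — and 4 appears only in e's list, so e = 4.
The 7 still-open variables draw from only 7 values {1, 2, 3, 5, 6, 7, 8}, so each is used; only q can be 6, hence q = 6.
Among the 6 still-open variables, 7 fits only d (and all 6 values in {1, 2, 3, 5, 7, 8} must be used), so d = 7.
The 2 variables f and g are confined to {2, 5}, which locks those values in; drop them from h, p.
So 8 goes to h.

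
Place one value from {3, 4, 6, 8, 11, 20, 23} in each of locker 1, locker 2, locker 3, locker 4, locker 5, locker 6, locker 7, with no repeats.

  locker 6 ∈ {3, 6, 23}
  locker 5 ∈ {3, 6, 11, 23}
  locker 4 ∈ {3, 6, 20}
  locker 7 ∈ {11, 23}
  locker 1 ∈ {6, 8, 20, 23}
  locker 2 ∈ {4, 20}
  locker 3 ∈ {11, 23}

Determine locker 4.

Among the 7 variables, 4 fits only locker 2 (and all 7 values in {3, 4, 6, 8, 11, 20, 23} must be used), so locker 2 = 4.
Among the 6 still-open variables, 8 fits only locker 1 (and all 6 values in {3, 6, 8, 11, 20, 23} must be used), so locker 1 = 8.
The 5 still-open variables draw from only 5 values {3, 6, 11, 20, 23}, so each is used; only locker 4 can be 20, hence locker 4 = 20.

20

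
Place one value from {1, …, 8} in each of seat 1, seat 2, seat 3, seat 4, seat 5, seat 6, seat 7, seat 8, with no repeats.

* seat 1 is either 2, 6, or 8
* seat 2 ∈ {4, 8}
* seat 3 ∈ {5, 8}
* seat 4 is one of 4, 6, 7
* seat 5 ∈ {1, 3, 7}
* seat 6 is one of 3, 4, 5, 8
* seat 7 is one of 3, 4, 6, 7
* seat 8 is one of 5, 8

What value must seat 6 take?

The 8 variables draw from only 8 values {1, 2, 3, 4, 5, 6, 7, 8}, so each is used; only seat 5 can be 1, hence seat 5 = 1.
The 7 still-open variables together cover exactly {2, 3, 4, 5, 6, 7, 8} — 7 values for 7 variables — and 2 appears only in seat 1's list, so seat 1 = 2.
seat 3 and seat 8 between them cover only {5, 8} — a naked pair. Remove those values from seat 2, seat 6.
seat 2's domain is down to {4}, so seat 2 = 4. Strike 4 from seat 4, seat 6, seat 7.
So seat 6 = 3.

3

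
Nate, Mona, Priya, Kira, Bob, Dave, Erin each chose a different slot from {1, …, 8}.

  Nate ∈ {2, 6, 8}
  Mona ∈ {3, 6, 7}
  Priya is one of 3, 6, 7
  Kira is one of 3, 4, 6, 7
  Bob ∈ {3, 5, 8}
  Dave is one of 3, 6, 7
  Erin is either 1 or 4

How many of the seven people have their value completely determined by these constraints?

2

Mona, Priya, Dave between them cover only {3, 6, 7} — a naked triple. Remove those values from Nate, Kira, Bob.
Kira must be 4 (only option left). So Erin can't be 4.
Erin has just one choice, so Erin = 1.
Determined: Kira=4, Erin=1. The other people each still have more than one consistent value. That makes 2.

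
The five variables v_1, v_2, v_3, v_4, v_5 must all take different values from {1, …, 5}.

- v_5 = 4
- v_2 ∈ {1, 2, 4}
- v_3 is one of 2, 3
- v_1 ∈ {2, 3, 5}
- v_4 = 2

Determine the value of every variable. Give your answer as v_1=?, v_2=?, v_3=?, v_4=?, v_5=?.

v_4 has just one choice, so v_4 = 2. Eliminate 2 elsewhere: v_1, v_2, v_3.
v_5 has just one choice, so v_5 = 4. So v_2 can't be 4.
v_2's domain is down to {1}, so v_2 = 1.
v_3 has just one choice, so v_3 = 3. Eliminate 3 elsewhere: v_1.
v_1's domain is down to {5}, so v_1 = 5.

v_1=5, v_2=1, v_3=3, v_4=2, v_5=4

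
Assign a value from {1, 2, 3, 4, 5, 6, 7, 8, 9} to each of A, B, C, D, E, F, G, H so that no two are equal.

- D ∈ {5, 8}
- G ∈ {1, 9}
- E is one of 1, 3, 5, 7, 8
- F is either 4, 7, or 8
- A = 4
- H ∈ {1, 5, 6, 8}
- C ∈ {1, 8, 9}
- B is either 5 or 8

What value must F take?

7

A must be 4 (only option left). So F can't be 4.
Among the 7 still-open variables, 3 fits only E (and all 7 values in {1, 3, 5, 6, 7, 8, 9} must be used), so E = 3.
The 6 still-open variables together cover exactly {1, 5, 6, 7, 8, 9} — 6 values for 6 variables — and 6 appears only in H's list, so H = 6.
Among the 5 still-open variables, 7 fits only F (and all 5 values in {1, 5, 7, 8, 9} must be used), so F = 7.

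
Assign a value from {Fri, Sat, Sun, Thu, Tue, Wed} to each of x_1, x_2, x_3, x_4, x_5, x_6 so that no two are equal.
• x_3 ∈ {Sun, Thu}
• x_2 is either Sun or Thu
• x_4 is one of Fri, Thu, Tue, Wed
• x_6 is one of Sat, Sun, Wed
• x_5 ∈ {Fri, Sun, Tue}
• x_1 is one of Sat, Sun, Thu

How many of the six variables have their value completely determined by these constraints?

The 2 variables x_2 and x_3 are confined to {Sun, Thu}, which locks those values in; drop them from x_1, x_4, x_5, x_6.
x_1's domain is down to {Sat}, so x_1 = Sat. Remove Sat from x_6.
That leaves x_6 = Wed. Eliminate Wed elsewhere: x_4.
Determined: x_1=Sat, x_6=Wed. The other variables each still have more than one consistent value. That makes 2.

2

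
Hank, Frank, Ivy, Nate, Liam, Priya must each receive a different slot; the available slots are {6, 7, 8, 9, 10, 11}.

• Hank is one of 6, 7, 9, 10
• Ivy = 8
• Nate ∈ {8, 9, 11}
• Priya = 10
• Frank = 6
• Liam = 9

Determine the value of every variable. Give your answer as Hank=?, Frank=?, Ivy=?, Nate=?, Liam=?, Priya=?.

Frank's domain is down to {6}, so Frank = 6. So Hank can't be 6.
Ivy must be 8 (only option left). Remove 8 from Nate.
Liam must be 9 (only option left). Eliminate 9 elsewhere: Hank, Nate.
Priya's domain is down to {10}, so Priya = 10. Strike 10 from Hank.
Hank's domain is down to {7}, so Hank = 7.
That leaves Nate = 11.

Hank=7, Frank=6, Ivy=8, Nate=11, Liam=9, Priya=10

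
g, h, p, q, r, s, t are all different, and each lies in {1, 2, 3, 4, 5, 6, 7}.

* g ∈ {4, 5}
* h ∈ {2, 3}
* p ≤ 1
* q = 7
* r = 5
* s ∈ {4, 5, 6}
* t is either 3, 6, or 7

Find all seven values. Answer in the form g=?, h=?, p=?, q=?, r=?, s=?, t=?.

g=4, h=2, p=1, q=7, r=5, s=6, t=3

p must be 1 (only option left).
That leaves q = 7. Remove 7 from t.
r's domain is down to {5}, so r = 5. Eliminate 5 elsewhere: g, s.
g has just one choice, so g = 4. Strike 4 from s.
s must be 6 (only option left). So t can't be 6.
t's domain is down to {3}, so t = 3. Eliminate 3 elsewhere: h.
That leaves h = 2.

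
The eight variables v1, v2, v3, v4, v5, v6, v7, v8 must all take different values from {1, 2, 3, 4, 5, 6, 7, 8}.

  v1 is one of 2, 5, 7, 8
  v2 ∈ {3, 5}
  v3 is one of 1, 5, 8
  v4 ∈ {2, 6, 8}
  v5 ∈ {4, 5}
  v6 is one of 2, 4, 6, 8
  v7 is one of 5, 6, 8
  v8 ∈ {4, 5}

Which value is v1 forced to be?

7

The 8 variables draw from only 8 values {1, 2, 3, 4, 5, 6, 7, 8}, so each is used; only v3 can be 1, hence v3 = 1.
The 7 still-open variables together cover exactly {2, 3, 4, 5, 6, 7, 8} — 7 values for 7 variables — and 3 appears only in v2's list, so v2 = 3.
The 6 still-open variables draw from only 6 values {2, 4, 5, 6, 7, 8}, so each is used; only v1 can be 7, hence v1 = 7.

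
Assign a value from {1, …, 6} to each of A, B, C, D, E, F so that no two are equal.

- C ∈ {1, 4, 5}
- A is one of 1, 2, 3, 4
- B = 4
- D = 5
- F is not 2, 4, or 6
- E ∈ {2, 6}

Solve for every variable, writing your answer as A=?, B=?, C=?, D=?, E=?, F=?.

B's domain is down to {4}, so B = 4. Remove 4 from A, C.
D has just one choice, so D = 5. Remove 5 from C, F.
C must be 1 (only option left). Strike 1 from A, F.
That leaves F = 3. So A can't be 3.
A's domain is down to {2}, so A = 2. Strike 2 from E.
E's domain is down to {6}, so E = 6.

A=2, B=4, C=1, D=5, E=6, F=3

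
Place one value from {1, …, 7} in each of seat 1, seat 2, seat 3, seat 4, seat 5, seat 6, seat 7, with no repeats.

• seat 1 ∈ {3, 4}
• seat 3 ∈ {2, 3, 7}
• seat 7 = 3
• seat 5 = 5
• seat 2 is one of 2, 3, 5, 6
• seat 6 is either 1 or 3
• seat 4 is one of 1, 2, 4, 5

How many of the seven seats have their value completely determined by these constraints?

seat 5's domain is down to {5}, so seat 5 = 5. Remove 5 from seat 2, seat 4.
seat 7's domain is down to {3}, so seat 7 = 3. Eliminate 3 elsewhere: seat 1, seat 2, seat 3, seat 6.
seat 1's domain is down to {4}, so seat 1 = 4. Eliminate 4 elsewhere: seat 4.
seat 6 must be 1 (only option left). Eliminate 1 elsewhere: seat 4.
seat 4 has just one choice, so seat 4 = 2. Remove 2 from seat 2, seat 3.
That leaves seat 2 = 6.
seat 3's domain is down to {7}, so seat 3 = 7.
Every seat is fixed: seat 1=4, seat 2=6, seat 3=7, seat 4=2, seat 5=5, seat 6=1, seat 7=3. That makes 7.

7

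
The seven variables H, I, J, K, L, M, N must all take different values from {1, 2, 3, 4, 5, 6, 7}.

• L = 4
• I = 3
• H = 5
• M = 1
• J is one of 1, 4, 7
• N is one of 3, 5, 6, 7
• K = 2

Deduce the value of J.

H must be 5 (only option left). Strike 5 from N.
I's domain is down to {3}, so I = 3. Eliminate 3 elsewhere: N.
K has just one choice, so K = 2.
L has just one choice, so L = 4. Remove 4 from J.
M has just one choice, so M = 1. Eliminate 1 elsewhere: J.
So J = 7.

7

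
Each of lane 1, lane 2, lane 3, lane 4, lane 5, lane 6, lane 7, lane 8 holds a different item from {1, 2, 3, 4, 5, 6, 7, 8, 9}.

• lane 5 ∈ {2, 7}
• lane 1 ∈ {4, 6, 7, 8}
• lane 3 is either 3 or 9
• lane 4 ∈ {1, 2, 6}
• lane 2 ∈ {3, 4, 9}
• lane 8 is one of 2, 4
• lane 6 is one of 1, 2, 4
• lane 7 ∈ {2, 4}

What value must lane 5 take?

Among the 8 variables, 8 fits only lane 1 (and all 8 values in {1, 2, 3, 4, 6, 7, 8, 9} must be used), so lane 1 = 8.
The 7 still-open variables draw from only 7 values {1, 2, 3, 4, 6, 7, 9}, so each is used; only lane 4 can be 6, hence lane 4 = 6.
Among the 6 still-open variables, 1 fits only lane 6 (and all 6 values in {1, 2, 3, 4, 7, 9} must be used), so lane 6 = 1.
Among the 5 still-open variables, 7 fits only lane 5 (and all 5 values in {2, 3, 4, 7, 9} must be used), so lane 5 = 7.

7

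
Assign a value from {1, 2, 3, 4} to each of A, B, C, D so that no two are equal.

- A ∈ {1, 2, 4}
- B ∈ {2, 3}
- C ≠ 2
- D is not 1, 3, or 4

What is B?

D's domain is down to {2}, so D = 2. Remove 2 from A, B.
So B = 3.

3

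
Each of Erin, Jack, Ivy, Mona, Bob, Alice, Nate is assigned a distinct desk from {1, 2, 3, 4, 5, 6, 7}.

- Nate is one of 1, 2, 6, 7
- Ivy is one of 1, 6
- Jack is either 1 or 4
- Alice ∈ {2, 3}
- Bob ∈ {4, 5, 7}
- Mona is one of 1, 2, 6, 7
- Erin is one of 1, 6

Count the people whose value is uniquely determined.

3

The 7 variables together cover exactly {1, 2, 3, 4, 5, 6, 7} — 7 values for 7 variables — and 3 appears only in Alice's list, so Alice = 3.
Among the 6 still-open variables, 5 fits only Bob (and all 6 values in {1, 2, 4, 5, 6, 7} must be used), so Bob = 5.
The 5 still-open variables draw from only 5 values {1, 2, 4, 6, 7}, so each is used; only Jack can be 4, hence Jack = 4.
The 2 variables Erin and Ivy are confined to {1, 6}, which locks those values in; drop them from Mona, Nate.
Determined: Jack=4, Bob=5, Alice=3. The other people each still have more than one consistent value. That makes 3.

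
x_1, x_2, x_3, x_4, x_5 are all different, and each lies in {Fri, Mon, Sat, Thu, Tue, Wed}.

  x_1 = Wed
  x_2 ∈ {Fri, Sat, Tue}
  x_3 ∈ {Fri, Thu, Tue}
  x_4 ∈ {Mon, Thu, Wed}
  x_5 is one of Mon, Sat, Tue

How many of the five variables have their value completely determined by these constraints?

1

x_1 must be Wed (only option left). Remove Wed from x_4.
Determined: x_1=Wed. The other variables each still have more than one consistent value. That makes 1.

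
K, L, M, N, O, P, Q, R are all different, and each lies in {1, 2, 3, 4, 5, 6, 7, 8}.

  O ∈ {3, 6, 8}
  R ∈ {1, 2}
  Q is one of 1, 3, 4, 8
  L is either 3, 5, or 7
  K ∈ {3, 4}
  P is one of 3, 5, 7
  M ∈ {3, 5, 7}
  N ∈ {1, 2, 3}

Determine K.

The 8 variables together cover exactly {1, 2, 3, 4, 5, 6, 7, 8} — 8 values for 8 variables — and 6 appears only in O's list, so O = 6.
Among the 7 still-open variables, 8 fits only Q (and all 7 values in {1, 2, 3, 4, 5, 7, 8} must be used), so Q = 8.
The 6 still-open variables together cover exactly {1, 2, 3, 4, 5, 7} — 6 values for 6 variables — and 4 appears only in K's list, so K = 4.

4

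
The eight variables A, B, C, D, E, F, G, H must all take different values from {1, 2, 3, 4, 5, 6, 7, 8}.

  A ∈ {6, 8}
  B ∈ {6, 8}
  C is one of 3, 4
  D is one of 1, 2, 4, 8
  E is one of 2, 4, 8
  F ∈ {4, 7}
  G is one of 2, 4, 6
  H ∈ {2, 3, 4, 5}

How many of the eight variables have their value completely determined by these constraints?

4

Among the 8 variables, 1 fits only D (and all 8 values in {1, 2, 3, 4, 5, 6, 7, 8} must be used), so D = 1.
The 7 still-open variables together cover exactly {2, 3, 4, 5, 6, 7, 8} — 7 values for 7 variables — and 5 appears only in H's list, so H = 5.
The 6 still-open variables draw from only 6 values {2, 3, 4, 6, 7, 8}, so each is used; only C can be 3, hence C = 3.
Among the 5 still-open variables, 7 fits only F (and all 5 values in {2, 4, 6, 7, 8} must be used), so F = 7.
A and B share exactly the 2 values {6, 8}; by pigeonhole those values go to them, so strike 6, 8 from E, G.
Determined: C=3, D=1, F=7, H=5. The other variables each still have more than one consistent value. That makes 4.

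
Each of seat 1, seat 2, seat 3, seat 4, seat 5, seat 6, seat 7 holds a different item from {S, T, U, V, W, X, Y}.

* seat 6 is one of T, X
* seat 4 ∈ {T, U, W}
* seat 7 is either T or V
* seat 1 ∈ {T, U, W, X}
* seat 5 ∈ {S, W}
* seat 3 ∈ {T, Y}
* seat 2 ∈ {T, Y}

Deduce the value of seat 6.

X

Among the 7 variables, S fits only seat 5 (and all 7 values in {S, T, U, V, W, X, Y} must be used), so seat 5 = S.
The 6 still-open variables draw from only 6 values {T, U, V, W, X, Y}, so each is used; only seat 7 can be V, hence seat 7 = V.
The 2 variables seat 2 and seat 3 are confined to {T, Y}, which locks those values in; drop them from seat 1, seat 4, seat 6.
So seat 6 = X.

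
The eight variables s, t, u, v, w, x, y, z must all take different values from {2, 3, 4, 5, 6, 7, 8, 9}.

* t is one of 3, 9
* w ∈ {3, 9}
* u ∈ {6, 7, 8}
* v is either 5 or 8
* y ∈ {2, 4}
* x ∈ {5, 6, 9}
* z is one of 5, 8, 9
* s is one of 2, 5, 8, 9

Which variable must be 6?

The 8 variables draw from only 8 values {2, 3, 4, 5, 6, 7, 8, 9}, so each is used; only y can be 4, hence y = 4.
Among the 7 still-open variables, 2 fits only s (and all 7 values in {2, 3, 5, 6, 7, 8, 9} must be used), so s = 2.
Among the 6 still-open variables, 7 fits only u (and all 6 values in {3, 5, 6, 7, 8, 9} must be used), so u = 7.
The 5 still-open variables together cover exactly {3, 5, 6, 8, 9} — 5 values for 5 variables — and 6 appears only in x's list, so x = 6.

x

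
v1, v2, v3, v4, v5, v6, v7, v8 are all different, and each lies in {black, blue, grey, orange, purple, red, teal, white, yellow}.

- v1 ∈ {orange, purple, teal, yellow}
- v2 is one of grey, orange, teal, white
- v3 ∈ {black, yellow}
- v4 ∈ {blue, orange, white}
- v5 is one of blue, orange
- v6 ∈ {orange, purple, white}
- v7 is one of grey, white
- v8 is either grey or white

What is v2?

Among the 8 variables, black fits only v3 (and all 8 values in {black, blue, grey, orange, purple, teal, white, yellow} must be used), so v3 = black.
Among the 7 still-open variables, yellow fits only v1 (and all 7 values in {blue, grey, orange, purple, teal, white, yellow} must be used), so v1 = yellow.
The 6 still-open variables together cover exactly {blue, grey, orange, purple, teal, white} — 6 values for 6 variables — and purple appears only in v6's list, so v6 = purple.
The 5 still-open variables together cover exactly {blue, grey, orange, teal, white} — 5 values for 5 variables — and teal appears only in v2's list, so v2 = teal.

teal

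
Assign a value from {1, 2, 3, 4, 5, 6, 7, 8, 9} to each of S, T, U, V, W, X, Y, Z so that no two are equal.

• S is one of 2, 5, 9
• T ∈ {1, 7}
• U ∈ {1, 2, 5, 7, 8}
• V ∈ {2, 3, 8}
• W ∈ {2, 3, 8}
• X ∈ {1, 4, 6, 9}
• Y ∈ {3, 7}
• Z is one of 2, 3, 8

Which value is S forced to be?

9

V, W, Z share exactly the 3 values {2, 3, 8}; by pigeonhole those values go to them, so strike 2, 3, 8 from S, U, Y.
Y has just one choice, so Y = 7. Eliminate 7 elsewhere: T, U.
T's domain is down to {1}, so T = 1. Strike 1 from U, X.
U's domain is down to {5}, so U = 5. Eliminate 5 elsewhere: S.
So S = 9.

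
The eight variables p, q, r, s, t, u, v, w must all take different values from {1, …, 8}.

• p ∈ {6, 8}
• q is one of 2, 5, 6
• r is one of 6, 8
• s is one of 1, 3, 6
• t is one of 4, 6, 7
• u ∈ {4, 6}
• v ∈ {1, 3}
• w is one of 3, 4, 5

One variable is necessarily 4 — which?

The 8 variables draw from only 8 values {1, 2, 3, 4, 5, 6, 7, 8}, so each is used; only q can be 2, hence q = 2.
The 7 still-open variables together cover exactly {1, 3, 4, 5, 6, 7, 8} — 7 values for 7 variables — and 5 appears only in w's list, so w = 5.
The 6 still-open variables together cover exactly {1, 3, 4, 6, 7, 8} — 6 values for 6 variables — and 7 appears only in t's list, so t = 7.
The 5 still-open variables draw from only 5 values {1, 3, 4, 6, 8}, so each is used; only u can be 4, hence u = 4.

u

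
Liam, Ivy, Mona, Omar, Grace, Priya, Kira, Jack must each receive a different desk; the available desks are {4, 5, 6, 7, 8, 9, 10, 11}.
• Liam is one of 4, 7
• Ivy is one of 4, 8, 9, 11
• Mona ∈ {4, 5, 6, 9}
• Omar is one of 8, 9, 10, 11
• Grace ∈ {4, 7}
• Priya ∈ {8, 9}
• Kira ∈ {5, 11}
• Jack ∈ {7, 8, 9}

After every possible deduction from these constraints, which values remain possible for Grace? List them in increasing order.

Among the 8 variables, 6 fits only Mona (and all 8 values in {4, 5, 6, 7, 8, 9, 10, 11} must be used), so Mona = 6.
The 7 still-open variables together cover exactly {4, 5, 7, 8, 9, 10, 11} — 7 values for 7 variables — and 5 appears only in Kira's list, so Kira = 5.
The 6 still-open variables draw from only 6 values {4, 7, 8, 9, 10, 11}, so each is used; only Omar can be 10, hence Omar = 10.
The 5 still-open variables draw from only 5 values {4, 7, 8, 9, 11}, so each is used; only Ivy can be 11, hence Ivy = 11.
Liam and Grace share exactly the 2 values {4, 7}; by pigeonhole those values go to them, so strike 4, 7 from Jack.
No further eliminations apply; Grace can still be any of 4, 7.

4, 7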